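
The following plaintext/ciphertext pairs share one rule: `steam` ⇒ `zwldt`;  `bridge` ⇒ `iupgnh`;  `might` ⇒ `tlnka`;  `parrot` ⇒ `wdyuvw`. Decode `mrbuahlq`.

fourteen

Shifts by position in steam: pos 0: s→z (+7), pos 1: t→w (+3), pos 2: e→l (+7), pos 3: a→d (+3) — repeating every 2. A repeating key of period 2 is used — shifts +7, +3 over and over.
Decoding mrbuahlq: m−7=f, r−3=o, b−7=u, u−3=r, a−7=t, h−3=e, l−7=e, q−3=n.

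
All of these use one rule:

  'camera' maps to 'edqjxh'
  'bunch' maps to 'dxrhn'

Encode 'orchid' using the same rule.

Each letter shifts forward by (position + 2), i.e. 2, 3, 4, … — the shift grows by one for each successive letter.
Applying it to orchid: o+2=q, r+3=u, c+4=g, h+5=m, i+6=o, d+7=k.

qugmok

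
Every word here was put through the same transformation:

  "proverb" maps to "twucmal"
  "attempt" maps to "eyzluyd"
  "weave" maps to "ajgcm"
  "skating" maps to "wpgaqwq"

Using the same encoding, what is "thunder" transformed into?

xmaulnb

The shift increases by 1 at each position, starting from +4: 4, 5, 6, ….
Applying it to thunder: t+4=x, h+5=m, u+6=a, n+7=u, d+8=l, e+9=n, r+10=b.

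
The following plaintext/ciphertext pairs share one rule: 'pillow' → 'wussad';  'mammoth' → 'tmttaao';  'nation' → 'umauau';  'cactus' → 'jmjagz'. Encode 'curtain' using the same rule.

The shift depends on letter class: consonant p→w is +7, but vowel i→u is +12. Vowels shift forward by 12 and consonants shift forward by 7.
On curtain: c(cons)+7=j, u(vowel)+12=g, r(cons)+7=y, t(cons)+7=a, a(vowel)+12=m, i(vowel)+12=u, n(cons)+7=u.

jgyamuu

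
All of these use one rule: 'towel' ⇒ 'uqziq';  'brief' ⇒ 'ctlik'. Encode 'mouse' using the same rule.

nqxwj

The shift increases by 1 at each position, starting from +1: 1, 2, 3, ….
On mouse: m+1=n, o+2=q, u+3=x, s+4=w, e+5=j.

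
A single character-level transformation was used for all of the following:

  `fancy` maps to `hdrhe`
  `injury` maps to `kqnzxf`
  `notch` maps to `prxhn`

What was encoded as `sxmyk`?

quite

Letter i (0-indexed) is shifted by i+2, so successive shifts are 2, 3, 4, ….
Reversing it on sxmyk: s−2=q, x−3=u, m−4=i, y−5=t, k−6=e.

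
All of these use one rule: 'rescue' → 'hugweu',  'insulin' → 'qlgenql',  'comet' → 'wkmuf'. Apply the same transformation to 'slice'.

gnqwu

Treating letters as 0–25, the rule is x ↦ 25x + 24 (mod 26).
On slice: s(18)→25·18+24≡6=g; l(11)→25·11+24≡13=n; i(8)→25·8+24≡16=q; c(2)→25·2+24≡22=w; e(4)→25·4+24≡20=u (all mod 26).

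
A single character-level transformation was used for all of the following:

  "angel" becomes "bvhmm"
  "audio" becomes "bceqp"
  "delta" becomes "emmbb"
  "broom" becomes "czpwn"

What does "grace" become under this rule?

hzbkf

Shifts by position in angel: pos 0: a→b (+1), pos 1: n→v (+8), pos 2: g→h (+1), pos 3: e→m (+8) — repeating every 2. A repeating key of period 2 is used — shifts +1, +8 over and over.
Applying it to grace: g+1=h, r+8=z, a+1=b, c+8=k, e+1=f.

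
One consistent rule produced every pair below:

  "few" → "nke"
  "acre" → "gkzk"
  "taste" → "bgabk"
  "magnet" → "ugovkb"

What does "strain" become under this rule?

The shift depends on letter class: consonant f→n is +8, but vowel e→k is +6. Two shifts are in play — +6 for a/e/i/o/u, +8 for every other letter.
For strain: s(cons)+8=a, t(cons)+8=b, r(cons)+8=z, a(vowel)+6=g, i(vowel)+6=o, n(cons)+8=v.

abzgov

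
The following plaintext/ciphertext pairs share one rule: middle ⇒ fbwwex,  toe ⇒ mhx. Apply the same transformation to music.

fnlbv

Compare letters: m→f is +19, i→b is +19, d→w is +19 — a constant shift. This is a Caesar cipher with shift 19.
For music: m+19=f, u+19=n, s+19=l, i+19=b, c+19=v.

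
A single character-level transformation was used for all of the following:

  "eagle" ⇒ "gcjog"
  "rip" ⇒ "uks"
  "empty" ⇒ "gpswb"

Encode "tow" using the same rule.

The shift depends on letter class: consonant g→j is +3, but vowel e→g is +2. Two shifts are in play — +2 for a/e/i/o/u, +3 for every other letter.
On tow: t(cons)+3=w, o(vowel)+2=q, w(cons)+3=z.

wqz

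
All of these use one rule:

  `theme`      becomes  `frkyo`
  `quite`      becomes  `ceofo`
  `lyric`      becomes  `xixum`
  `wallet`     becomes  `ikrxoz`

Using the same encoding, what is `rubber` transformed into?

dehnox

It's a Vigenère-style cipher with numeric key [12,10,6]: position i shifts by key[i mod 3].
On rubber: r+12=d, u+10=e, b+6=h, b+12=n, e+10=o, r+6=x.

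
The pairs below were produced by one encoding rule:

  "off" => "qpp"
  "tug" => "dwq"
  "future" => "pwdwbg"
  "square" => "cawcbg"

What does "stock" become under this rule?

Two shifts are in play — +2 for a/e/i/o/u, +10 for every other letter.
On stock: s(cons)+10=c, t(cons)+10=d, o(vowel)+2=q, c(cons)+10=m, k(cons)+10=u.

cdqmu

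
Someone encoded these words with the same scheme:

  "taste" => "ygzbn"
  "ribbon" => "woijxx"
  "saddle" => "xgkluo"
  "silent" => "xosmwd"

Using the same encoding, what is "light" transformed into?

In taste: t→y is +5, a→g is +6, s→z is +7, t→b is +8 — the shift increases by 1 each position. Letter i (0-indexed) is shifted by i+5, so successive shifts are 5, 6, 7, ….
On light: l+5=q, i+6=o, g+7=n, h+8=p, t+9=c.

qonpc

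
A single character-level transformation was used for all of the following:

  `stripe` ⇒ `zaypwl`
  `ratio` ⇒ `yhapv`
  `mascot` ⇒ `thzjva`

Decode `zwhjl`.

Compare letters: s→z is +7, t→a is +7, r→y is +7 — a constant shift. It's a constant shift of +7 (ROT7).
Undoing it on zwhjl: z−7=s, w−7=p, h−7=a, j−7=c, l−7=e.

space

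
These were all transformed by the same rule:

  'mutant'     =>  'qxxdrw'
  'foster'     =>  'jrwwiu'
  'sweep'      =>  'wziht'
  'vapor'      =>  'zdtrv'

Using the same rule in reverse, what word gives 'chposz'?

Shifts by position in mutant: pos 0: m→q (+4), pos 1: u→x (+3), pos 2: t→x (+4), pos 3: a→d (+3) — repeating every 2. It's a Vigenère-style cipher with numeric key [4,3]: position i shifts by key[i mod 2].
Undoing it on chposz: c−4=y, h−3=e, p−4=l, o−3=l, s−4=o, z−3=w.

yellow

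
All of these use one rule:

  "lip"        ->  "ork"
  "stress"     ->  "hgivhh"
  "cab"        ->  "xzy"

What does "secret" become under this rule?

Each pair mirrors across the alphabet (l↔o, i↔r, p↔k): positions sum to 25. Letters are reflected about the middle of the alphabet (position → 25−position): Atbash.
On secret: s↔h, e↔v, c↔x, r↔i, e↔v, t↔g.

hvxivg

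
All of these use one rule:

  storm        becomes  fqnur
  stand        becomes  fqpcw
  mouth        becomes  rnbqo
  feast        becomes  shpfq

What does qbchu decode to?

s(18)→f(5) and t(19)→q(16) fit y≡11x+15 (mod 26); the inverse of 11 mod 26 is 19. Treating letters as 0–25, the rule is x ↦ 11x + 15 (mod 26).
Undoing it on qbchu: q(16)→19·(16−15)≡19=t; b(1)→19·(1−15)≡20=u; c(2)→19·(2−15)≡13=n; h(7)→19·(7−15)≡4=e; u(20)→19·(20−15)≡17=r (all mod 26).

tuner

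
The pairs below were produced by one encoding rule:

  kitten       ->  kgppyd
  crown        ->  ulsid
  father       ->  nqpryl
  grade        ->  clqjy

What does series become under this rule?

Each letter's alphabet position (a=0..z=25) is mapped through 15·x+16 mod 26 — an affine cipher.
Applying it to series: s(18)→15·18+16≡0=a; e(4)→15·4+16≡24=y; r(17)→15·17+16≡11=l; i(8)→15·8+16≡6=g; e(4)→15·4+16≡24=y; s(18)→15·18+16≡0=a (all mod 26).

aylgya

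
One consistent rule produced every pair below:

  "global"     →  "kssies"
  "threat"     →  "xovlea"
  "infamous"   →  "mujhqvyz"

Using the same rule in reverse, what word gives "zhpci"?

valve

Shifts by position in global: pos 0: g→k (+4), pos 1: l→s (+7), pos 2: o→s (+4), pos 3: b→i (+7) — repeating every 2. A repeating key of period 2 is used — shifts +4, +7 over and over.
Reversing it on zhpci: z−4=v, h−7=a, p−4=l, c−7=v, i−4=e.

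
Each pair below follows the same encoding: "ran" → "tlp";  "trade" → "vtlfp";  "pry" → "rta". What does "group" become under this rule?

The shift depends on letter class: consonant r→t is +2, but vowel a→l is +11. The rule splits by letter class: vowels +11, consonants +2.
On group: g(cons)+2=i, r(cons)+2=t, o(vowel)+11=z, u(vowel)+11=f, p(cons)+2=r.

itzfr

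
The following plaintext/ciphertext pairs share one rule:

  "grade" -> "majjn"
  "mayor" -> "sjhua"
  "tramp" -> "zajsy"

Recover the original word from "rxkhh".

The shifts repeat in a cycle of length 3: positions 0,1,… shift by +6, +9, +9, then the pattern repeats.
Decoding rxkhh: r−6=l, x−9=o, k−9=b, h−6=b, h−9=y.

lobby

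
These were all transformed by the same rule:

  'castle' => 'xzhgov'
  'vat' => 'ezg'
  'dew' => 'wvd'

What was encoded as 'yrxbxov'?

bicycle

This is the alphabet-reversal cipher (Atbash): a becomes z, b becomes y, etc.
Reversing it on yrxbxov: y↔b, r↔i, x↔c, b↔y, x↔c, o↔l, v↔e.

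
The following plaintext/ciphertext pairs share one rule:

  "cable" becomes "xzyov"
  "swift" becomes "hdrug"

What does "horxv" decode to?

This is the alphabet-reversal cipher (Atbash): a becomes z, b becomes y, etc.
Undoing it on horxv: h↔s, o↔l, r↔i, x↔c, v↔e.

slice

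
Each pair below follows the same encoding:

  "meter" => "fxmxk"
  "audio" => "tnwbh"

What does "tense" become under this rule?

Compare letters: m→f is +19, e→x is +19, t→m is +19 — a constant shift. It's a constant shift of +19 (ROT19).
On tense: t+19=m, e+19=x, n+19=g, s+19=l, e+19=x.

mxglx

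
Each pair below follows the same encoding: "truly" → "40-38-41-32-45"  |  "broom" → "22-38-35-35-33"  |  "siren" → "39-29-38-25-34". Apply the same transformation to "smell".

39-33-25-32-32

Letters become their 1-based position plus 20 (so a→21, b→22, …).
On smell: s=19→39, m=13→33, e=5→25, l=12→32, l=12→32.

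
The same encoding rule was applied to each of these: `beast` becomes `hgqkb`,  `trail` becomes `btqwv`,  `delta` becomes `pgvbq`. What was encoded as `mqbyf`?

Treating letters as 0–25, the rule is x ↦ 17x + 16 (mod 26).
Decoding mqbyf: m(12)→23·(12−16)≡12=m; q(16)→23·(16−16)≡0=a; b(1)→23·(1−16)≡19=t; y(24)→23·(24−16)≡2=c; f(5)→23·(5−16)≡7=h (all mod 26).

match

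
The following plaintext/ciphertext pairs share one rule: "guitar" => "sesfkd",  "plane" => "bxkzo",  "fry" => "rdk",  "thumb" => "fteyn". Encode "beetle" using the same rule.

The rule splits by letter class: vowels +10, consonants +12.
For beetle: b(cons)+12=n, e(vowel)+10=o, e(vowel)+10=o, t(cons)+12=f, l(cons)+12=x, e(vowel)+10=o.

noofxo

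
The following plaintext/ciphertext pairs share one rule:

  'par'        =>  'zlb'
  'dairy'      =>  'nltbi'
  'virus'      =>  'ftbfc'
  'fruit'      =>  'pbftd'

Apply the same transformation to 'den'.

npx

The shift depends on letter class: consonant p→z is +10, but vowel a→l is +11. The rule splits by letter class: vowels +11, consonants +10.
Applying it to den: d(cons)+10=n, e(vowel)+11=p, n(cons)+10=x.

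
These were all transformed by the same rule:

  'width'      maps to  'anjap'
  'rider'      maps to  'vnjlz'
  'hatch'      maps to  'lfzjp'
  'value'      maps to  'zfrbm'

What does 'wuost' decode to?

spill

In width: w→a is +4, i→n is +5, d→j is +6, t→a is +7 — the shift increases by 1 each position. Each letter shifts forward by (position + 4), i.e. 4, 5, 6, … — the shift grows by one for each successive letter.
Reversing it on wuost: w−4=s, u−5=p, o−6=i, s−7=l, t−8=l.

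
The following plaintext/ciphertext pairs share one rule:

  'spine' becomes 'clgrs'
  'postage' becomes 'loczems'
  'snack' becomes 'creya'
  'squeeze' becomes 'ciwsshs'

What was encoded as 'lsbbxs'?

pebble

s(18)→c(2) and p(15)→l(11) fit y≡23x+4 (mod 26); the inverse of 23 mod 26 is 17. Treating letters as 0–25, the rule is x ↦ 23x + 4 (mod 26).
Undoing it on lsbbxs: l(11)→17·(11−4)≡15=p; s(18)→17·(18−4)≡4=e; b(1)→17·(1−4)≡1=b; b(1)→17·(1−4)≡1=b; x(23)→17·(23−4)≡11=l; s(18)→17·(18−4)≡4=e (all mod 26).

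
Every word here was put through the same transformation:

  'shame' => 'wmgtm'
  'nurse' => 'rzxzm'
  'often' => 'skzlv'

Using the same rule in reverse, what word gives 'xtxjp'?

In shame: s→w is +4, h→m is +5, a→g is +6, m→t is +7 — the shift increases by 1 each position. Letter i (0-indexed) is shifted by i+4, so successive shifts are 4, 5, 6, ….
Decoding xtxjp: x−4=t, t−5=o, x−6=r, j−7=c, p−8=h.

torch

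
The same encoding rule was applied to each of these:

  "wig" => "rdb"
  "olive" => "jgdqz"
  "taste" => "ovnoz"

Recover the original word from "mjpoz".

route

Compare letters: w→r is +21, i→d is +21, g→b is +21 — a constant shift. This is a Caesar cipher with shift 21.
Undoing it on mjpoz: m−21=r, j−21=o, p−21=u, o−21=t, z−21=e.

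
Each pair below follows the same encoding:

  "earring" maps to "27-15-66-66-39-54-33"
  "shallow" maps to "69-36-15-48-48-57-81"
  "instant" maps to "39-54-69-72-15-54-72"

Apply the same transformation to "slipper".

e(#5)→27 and a(#1)→15: differences scale by 3, so n = 3·pos + 12. Each letter becomes 3×(its alphabet position, a=1..z=26) + 12.
On slipper: s=19→69, l=12→48, i=9→39, p=16→60, p=16→60, e=5→27, r=18→66.

69-48-39-60-60-27-66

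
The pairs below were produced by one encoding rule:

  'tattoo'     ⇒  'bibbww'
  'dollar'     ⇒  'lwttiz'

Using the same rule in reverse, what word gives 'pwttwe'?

It's a constant shift of +8 (ROT8).
Undoing it on pwttwe: p−8=h, w−8=o, t−8=l, t−8=l, w−8=o, e−8=w.

hollow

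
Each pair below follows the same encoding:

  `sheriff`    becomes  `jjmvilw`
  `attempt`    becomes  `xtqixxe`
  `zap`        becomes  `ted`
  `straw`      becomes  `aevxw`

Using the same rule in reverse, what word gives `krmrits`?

opening

The output letters match the input read backwards, each shifted +4: sheriff reversed is ffirehs. Read the word backwards and shift each letter +4.
Decoding krmrits: shift back: k−4=g, r−4=n, m−4=i, r−4=n, i−4=e, t−4=p, s−4=o → gninepo; then reverse → opening.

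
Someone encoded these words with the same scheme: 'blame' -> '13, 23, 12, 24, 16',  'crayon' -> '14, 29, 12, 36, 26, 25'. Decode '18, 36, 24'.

Each letter is replaced by its alphabet position (a=1..z=26) + 11.
Decoding 18, 36, 24: 18→(18−11)÷1=7=g, 36→(36−11)÷1=25=y, 24→(24−11)÷1=13=m.

gym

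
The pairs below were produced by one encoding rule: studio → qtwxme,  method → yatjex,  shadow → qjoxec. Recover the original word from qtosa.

stake

s(18)→q(16) and t(19)→t(19) fit y≡3x+14 (mod 26); the inverse of 3 mod 26 is 9. Treating letters as 0–25, the rule is x ↦ 3x + 14 (mod 26).
Reversing it on qtosa: q(16)→9·(16−14)≡18=s; t(19)→9·(19−14)≡19=t; o(14)→9·(14−14)≡0=a; s(18)→9·(18−14)≡10=k; a(0)→9·(0−14)≡4=e (all mod 26).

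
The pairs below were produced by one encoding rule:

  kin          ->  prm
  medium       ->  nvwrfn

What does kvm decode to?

Each pair mirrors across the alphabet (k↔p, i↔r, n↔m): positions sum to 25. Each letter is replaced by its mirror in the alphabet: a↔z, b↔y, c↔x, and so on (the Atbash cipher).
Decoding kvm: k↔p, v↔e, m↔n.

pen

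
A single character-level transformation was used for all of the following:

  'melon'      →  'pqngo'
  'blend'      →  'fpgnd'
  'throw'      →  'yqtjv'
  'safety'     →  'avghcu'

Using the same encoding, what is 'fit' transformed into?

vkh

The output letters match the input read backwards, each shifted +2: melon reversed is nolem. Read the word backwards and shift each letter +2.
For fit: reverse → tif; then shift: t+2=v, i+2=k, f+2=h.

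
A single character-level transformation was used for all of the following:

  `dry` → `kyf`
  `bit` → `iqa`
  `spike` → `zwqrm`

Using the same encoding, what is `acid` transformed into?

The shift depends on letter class: consonant d→k is +7, but vowel i→q is +8. The rule splits by letter class: vowels +8, consonants +7.
On acid: a(vowel)+8=i, c(cons)+7=j, i(vowel)+8=q, d(cons)+7=k.

ijqk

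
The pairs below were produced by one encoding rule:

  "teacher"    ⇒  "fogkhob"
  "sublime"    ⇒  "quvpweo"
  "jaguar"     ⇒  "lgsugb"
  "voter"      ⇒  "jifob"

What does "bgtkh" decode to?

Treating letters as 0–25, the rule is x ↦ 15x + 6 (mod 26).
Reversing it on bgtkh: b(1)→7·(1−6)≡17=r; g(6)→7·(6−6)≡0=a; t(19)→7·(19−6)≡13=n; k(10)→7·(10−6)≡2=c; h(7)→7·(7−6)≡7=h (all mod 26).

ranch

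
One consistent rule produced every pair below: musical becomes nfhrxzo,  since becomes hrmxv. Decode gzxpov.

tackle

Each pair mirrors across the alphabet (m↔n, u↔f, s↔h): positions sum to 25. This is the alphabet-reversal cipher (Atbash): a becomes z, b becomes y, etc.
Decoding gzxpov: g↔t, z↔a, x↔c, p↔k, o↔l, v↔e.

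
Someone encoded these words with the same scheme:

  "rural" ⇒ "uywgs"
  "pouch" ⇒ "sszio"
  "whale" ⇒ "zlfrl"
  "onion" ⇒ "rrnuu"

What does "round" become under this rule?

usztk

In rural: r→u is +3, u→y is +4, r→w is +5, a→g is +6 — the shift increases by 1 each position. Letter i (0-indexed) is shifted by i+3, so successive shifts are 3, 4, 5, ….
On round: r+3=u, o+4=s, u+5=z, n+6=t, d+7=k.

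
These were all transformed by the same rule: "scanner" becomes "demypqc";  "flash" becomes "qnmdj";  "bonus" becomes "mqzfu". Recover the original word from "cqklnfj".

royalty

The shifts repeat in a cycle of length 3: positions 0,1,… shift by +11, +2, +12, then the pattern repeats.
Decoding cqklnfj: c−11=r, q−2=o, k−12=y, l−11=a, n−2=l, f−12=t, j−11=y.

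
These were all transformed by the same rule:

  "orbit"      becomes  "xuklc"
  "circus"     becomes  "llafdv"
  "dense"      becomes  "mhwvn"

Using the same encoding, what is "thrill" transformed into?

ckaluo

Shifts by position in orbit: pos 0: o→x (+9), pos 1: r→u (+3), pos 2: b→k (+9), pos 3: i→l (+3) — repeating every 2. The shifts repeat in a cycle of length 2: positions 0,1,… shift by +9, +3, then the pattern repeats.
On thrill: t+9=c, h+3=k, r+9=a, i+3=l, l+9=u, l+3=o.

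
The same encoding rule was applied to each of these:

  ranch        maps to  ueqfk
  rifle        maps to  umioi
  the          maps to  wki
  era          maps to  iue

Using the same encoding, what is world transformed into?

zsuog

The shift depends on letter class: consonant r→u is +3, but vowel a→e is +4. Vowels shift forward by 4 and consonants shift forward by 3.
On world: w(cons)+3=z, o(vowel)+4=s, r(cons)+3=u, l(cons)+3=o, d(cons)+3=g.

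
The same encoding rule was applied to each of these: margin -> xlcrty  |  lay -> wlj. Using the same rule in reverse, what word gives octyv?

drink

Compare letters: m→x is +11, a→l is +11, r→c is +11 — a constant shift. Each letter is shifted forward by 11 in the alphabet (a Caesar shift of +11).
Decoding octyv: o−11=d, c−11=r, t−11=i, y−11=n, v−11=k.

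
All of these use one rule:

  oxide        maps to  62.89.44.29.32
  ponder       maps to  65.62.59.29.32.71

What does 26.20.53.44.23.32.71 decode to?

o(#15)→62 and x(#24)→89: differences scale by 3, so n = 3·pos + 17. With a=1..z=26, the number is 3·pos + 17.
Undoing it on 26.20.53.44.23.32.71: 26→(26−17)÷3=3=c, 20→(20−17)÷3=1=a, 53→(53−17)÷3=12=l, 44→(44−17)÷3=9=i, 23→(23−17)÷3=2=b, 32→(32−17)÷3=5=e, 71→(71−17)÷3=18=r.

caliber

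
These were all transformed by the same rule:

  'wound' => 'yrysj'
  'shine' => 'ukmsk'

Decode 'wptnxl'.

umpire

In wound: w→y is +2, o→r is +3, u→y is +4, n→s is +5 — the shift increases by 1 each position. The shift increases by 1 at each position, starting from +2: 2, 3, 4, ….
Reversing it on wptnxl: w−2=u, p−3=m, t−4=p, n−5=i, x−6=r, l−7=e.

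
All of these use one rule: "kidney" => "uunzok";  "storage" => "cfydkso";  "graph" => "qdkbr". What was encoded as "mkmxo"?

A repeating key of period 2 is used — shifts +10, +12 over and over.
Undoing it on mkmxo: m−10=c, k−12=y, m−10=c, x−12=l, o−10=e.

cycle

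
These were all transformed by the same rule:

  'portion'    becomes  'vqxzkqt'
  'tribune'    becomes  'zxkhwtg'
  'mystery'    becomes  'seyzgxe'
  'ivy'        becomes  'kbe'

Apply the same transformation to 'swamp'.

Vowels shift forward by 2 and consonants shift forward by 6.
For swamp: s(cons)+6=y, w(cons)+6=c, a(vowel)+2=c, m(cons)+6=s, p(cons)+6=v.

yccsv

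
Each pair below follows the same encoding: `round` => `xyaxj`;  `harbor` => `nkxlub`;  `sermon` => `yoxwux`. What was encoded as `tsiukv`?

Shifts by position in round: pos 0: r→x (+6), pos 1: o→y (+10), pos 2: u→a (+6), pos 3: n→x (+10) — repeating every 2. The shifts repeat in a cycle of length 2: positions 0,1,… shift by +6, +10, then the pattern repeats.
Reversing it on tsiukv: t−6=n, s−10=i, i−6=c, u−10=k, k−6=e, v−10=l.

nickel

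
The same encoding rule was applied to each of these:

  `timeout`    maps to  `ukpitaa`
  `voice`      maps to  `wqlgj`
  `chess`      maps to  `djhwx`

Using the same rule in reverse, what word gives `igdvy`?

heart

In timeout: t→u is +1, i→k is +2, m→p is +3, e→i is +4 — the shift increases by 1 each position. Letter i (0-indexed) is shifted by i+1, so successive shifts are 1, 2, 3, ….
Reversing it on igdvy: i−1=h, g−2=e, d−3=a, v−4=r, y−5=t.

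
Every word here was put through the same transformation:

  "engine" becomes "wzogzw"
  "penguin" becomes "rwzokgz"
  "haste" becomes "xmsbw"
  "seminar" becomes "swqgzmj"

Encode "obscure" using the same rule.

e(4)→w(22) and n(13)→z(25) fit y≡9x+12 (mod 26); the inverse of 9 mod 26 is 3. Each letter's alphabet position (a=0..z=25) is mapped through 9·x+12 mod 26 — an affine cipher.
Applying it to obscure: o(14)→9·14+12≡8=i; b(1)→9·1+12≡21=v; s(18)→9·18+12≡18=s; c(2)→9·2+12≡4=e; u(20)→9·20+12≡10=k; r(17)→9·17+12≡9=j; e(4)→9·4+12≡22=w (all mod 26).

ivsekjw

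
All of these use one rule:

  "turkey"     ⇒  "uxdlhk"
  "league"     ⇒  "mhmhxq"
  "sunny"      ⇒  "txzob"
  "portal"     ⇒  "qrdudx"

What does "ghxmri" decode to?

Shifts by position in turkey: pos 0: t→u (+1), pos 1: u→x (+3), pos 2: r→d (+12), pos 3: k→l (+1), pos 4: e→h (+3), pos 5: y→k (+12) — repeating every 3. A repeating key of period 3 is used — shifts +1, +3, +12 over and over.
Undoing it on ghxmri: g−1=f, h−3=e, x−12=l, m−1=l, r−3=o, i−12=w.

fellow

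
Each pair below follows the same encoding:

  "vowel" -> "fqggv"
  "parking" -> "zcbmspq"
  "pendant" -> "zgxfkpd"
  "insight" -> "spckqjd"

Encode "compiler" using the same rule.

Shifts by position in vowel: pos 0: v→f (+10), pos 1: o→q (+2), pos 2: w→g (+10), pos 3: e→g (+2) — repeating every 2. The shifts repeat in a cycle of length 2: positions 0,1,… shift by +10, +2, then the pattern repeats.
For compiler: c+10=m, o+2=q, m+10=w, p+2=r, i+10=s, l+2=n, e+10=o, r+2=t.

mqwrsnot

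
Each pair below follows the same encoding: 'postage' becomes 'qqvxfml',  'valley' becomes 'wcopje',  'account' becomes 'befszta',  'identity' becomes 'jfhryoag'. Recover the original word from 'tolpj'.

In postage: p→q is +1, o→q is +2, s→v is +3, t→x is +4 — the shift increases by 1 each position. The shift increases by 1 at each position, starting from +1: 1, 2, 3, ….
Reversing it on tolpj: t−1=s, o−2=m, l−3=i, p−4=l, j−5=e.

smile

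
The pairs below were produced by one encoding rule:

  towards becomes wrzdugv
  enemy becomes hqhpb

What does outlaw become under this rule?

rxwodz

Compare letters: t→w is +3, o→r is +3, w→z is +3 — a constant shift. Every letter moves 3 places later in the alphabet, wrapping around z→a.
Applying it to outlaw: o+3=r, u+3=x, t+3=w, l+3=o, a+3=d, w+3=z.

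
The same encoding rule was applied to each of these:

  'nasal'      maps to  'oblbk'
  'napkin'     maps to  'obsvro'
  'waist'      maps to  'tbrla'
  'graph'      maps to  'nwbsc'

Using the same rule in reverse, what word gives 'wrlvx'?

n(13)→o(14) and a(0)→b(1) fit y≡15x+1 (mod 26); the inverse of 15 mod 26 is 7. This is an affine cipher: with a=0,…,z=25, each position x becomes (15x+1) mod 26.
Reversing it on wrlvx: w(22)→7·(22−1)≡17=r; r(17)→7·(17−1)≡8=i; l(11)→7·(11−1)≡18=s; v(21)→7·(21−1)≡10=k; x(23)→7·(23−1)≡24=y (all mod 26).

risky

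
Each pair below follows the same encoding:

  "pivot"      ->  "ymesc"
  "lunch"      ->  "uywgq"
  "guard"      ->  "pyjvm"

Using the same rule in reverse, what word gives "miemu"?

Shifts by position in pivot: pos 0: p→y (+9), pos 1: i→m (+4), pos 2: v→e (+9), pos 3: o→s (+4) — repeating every 2. It's a Vigenère-style cipher with numeric key [9,4]: position i shifts by key[i mod 2].
Reversing it on miemu: m−9=d, i−4=e, e−9=v, m−4=i, u−9=l.

devil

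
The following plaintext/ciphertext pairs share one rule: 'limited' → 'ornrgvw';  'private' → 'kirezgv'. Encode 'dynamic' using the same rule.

wbmznrx

Each pair mirrors across the alphabet (l↔o, i↔r, m↔n): positions sum to 25. Each letter is replaced by its mirror in the alphabet: a↔z, b↔y, c↔x, and so on (the Atbash cipher).
On dynamic: d↔w, y↔b, n↔m, a↔z, m↔n, i↔r, c↔x.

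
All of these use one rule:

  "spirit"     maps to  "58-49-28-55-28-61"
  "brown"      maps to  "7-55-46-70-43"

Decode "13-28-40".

s(#19)→58 and p(#16)→49: differences scale by 3, so n = 3·pos + 1. With a=1..z=26, the number is 3·pos + 1.
Decoding 13-28-40: 13→(13−1)÷3=4=d, 28→(28−1)÷3=9=i, 40→(40−1)÷3=13=m.

dim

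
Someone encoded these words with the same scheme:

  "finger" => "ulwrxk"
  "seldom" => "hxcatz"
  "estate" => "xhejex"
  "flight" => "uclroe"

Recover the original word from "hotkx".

shore

f(5)→u(20) and i(8)→l(11) fit y≡23x+9 (mod 26); the inverse of 23 mod 26 is 17. Each letter's alphabet position (a=0..z=25) is mapped through 23·x+9 mod 26 — an affine cipher.
Reversing it on hotkx: h(7)→17·(7−9)≡18=s; o(14)→17·(14−9)≡7=h; t(19)→17·(19−9)≡14=o; k(10)→17·(10−9)≡17=r; x(23)→17·(23−9)≡4=e (all mod 26).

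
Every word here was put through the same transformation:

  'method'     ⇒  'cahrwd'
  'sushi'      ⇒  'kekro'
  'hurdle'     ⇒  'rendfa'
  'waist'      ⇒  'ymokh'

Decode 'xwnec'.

m(12)→c(2) and e(4)→a(0) fit y≡23x+12 (mod 26); the inverse of 23 mod 26 is 17. Treating letters as 0–25, the rule is x ↦ 23x + 12 (mod 26).
Reversing it on xwnec: x(23)→17·(23−12)≡5=f; w(22)→17·(22−12)≡14=o; n(13)→17·(13−12)≡17=r; e(4)→17·(4−12)≡20=u; c(2)→17·(2−12)≡12=m (all mod 26).

forum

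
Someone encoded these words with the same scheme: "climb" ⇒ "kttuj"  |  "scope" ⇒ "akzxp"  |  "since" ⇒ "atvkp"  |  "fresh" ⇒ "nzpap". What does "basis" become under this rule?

jlata

Two shifts are in play — +11 for a/e/i/o/u, +8 for every other letter.
For basis: b(cons)+8=j, a(vowel)+11=l, s(cons)+8=a, i(vowel)+11=t, s(cons)+8=a.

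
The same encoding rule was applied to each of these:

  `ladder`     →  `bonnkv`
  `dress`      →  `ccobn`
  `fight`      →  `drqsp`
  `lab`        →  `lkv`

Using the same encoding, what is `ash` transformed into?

Read the word backwards and shift each letter +10.
On ash: reverse → hsa; then shift: h+10=r, s+10=c, a+10=k.

rck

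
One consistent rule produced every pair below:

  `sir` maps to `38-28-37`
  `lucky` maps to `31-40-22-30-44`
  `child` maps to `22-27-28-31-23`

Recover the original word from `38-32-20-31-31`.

small

s is letter #19 and maps to 38: an offset of 19. Each letter is replaced by its alphabet position (a=1..z=26) + 19.
Reversing it on 38-32-20-31-31: 38→(38−19)÷1=19=s, 32→(32−19)÷1=13=m, 20→(20−19)÷1=1=a, 31→(31−19)÷1=12=l, 31→(31−19)÷1=12=l.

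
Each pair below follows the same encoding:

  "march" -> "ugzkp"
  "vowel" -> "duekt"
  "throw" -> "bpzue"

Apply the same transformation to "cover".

kudkz

The shift depends on letter class: consonant m→u is +8, but vowel a→g is +6. Vowels shift forward by 6 and consonants shift forward by 8.
For cover: c(cons)+8=k, o(vowel)+6=u, v(cons)+8=d, e(vowel)+6=k, r(cons)+8=z.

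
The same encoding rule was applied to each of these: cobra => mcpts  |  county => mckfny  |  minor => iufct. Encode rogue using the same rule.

tcakg

This is an affine cipher: with a=0,…,z=25, each position x becomes (23x+18) mod 26.
Applying it to rogue: r(17)→23·17+18≡19=t; o(14)→23·14+18≡2=c; g(6)→23·6+18≡0=a; u(20)→23·20+18≡10=k; e(4)→23·4+18≡6=g (all mod 26).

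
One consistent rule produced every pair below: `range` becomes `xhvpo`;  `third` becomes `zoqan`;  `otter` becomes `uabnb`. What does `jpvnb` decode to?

Each letter shifts forward by (position + 6), i.e. 6, 7, 8, … — the shift grows by one for each successive letter.
Reversing it on jpvnb: j−6=d, p−7=i, v−8=n, n−9=e, b−10=r.

diner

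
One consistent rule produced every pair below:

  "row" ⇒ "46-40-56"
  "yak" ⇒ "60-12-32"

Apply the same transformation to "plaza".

r(#18)→46 and o(#15)→40: differences scale by 2, so n = 2·pos + 10. The formula is n = 2×(alphabet index, a=1) + 10.
On plaza: p=16→42, l=12→34, a=1→12, z=26→62, a=1→12.

42-34-12-62-12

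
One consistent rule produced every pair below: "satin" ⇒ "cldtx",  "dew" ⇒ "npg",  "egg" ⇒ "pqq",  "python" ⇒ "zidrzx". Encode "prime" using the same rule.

The shift depends on letter class: consonant s→c is +10, but vowel a→l is +11. The rule splits by letter class: vowels +11, consonants +10.
On prime: p(cons)+10=z, r(cons)+10=b, i(vowel)+11=t, m(cons)+10=w, e(vowel)+11=p.

zbtwp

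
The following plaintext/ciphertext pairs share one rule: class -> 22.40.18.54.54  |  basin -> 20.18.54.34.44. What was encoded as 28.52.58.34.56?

c(#3)→22 and l(#12)→40: differences scale by 2, so n = 2·pos + 16. With a=1..z=26, the number is 2·pos + 16.
Decoding 28.52.58.34.56: 28→(28−16)÷2=6=f, 52→(52−16)÷2=18=r, 58→(58−16)÷2=21=u, 34→(34−16)÷2=9=i, 56→(56−16)÷2=20=t.

fruit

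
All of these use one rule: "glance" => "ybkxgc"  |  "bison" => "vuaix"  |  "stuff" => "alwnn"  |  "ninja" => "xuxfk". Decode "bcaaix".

lesson

Treating letters as 0–25, the rule is x ↦ 11x + 10 (mod 26).
Decoding bcaaix: b(1)→19·(1−10)≡11=l; c(2)→19·(2−10)≡4=e; a(0)→19·(0−10)≡18=s; a(0)→19·(0−10)≡18=s; i(8)→19·(8−10)≡14=o; x(23)→19·(23−10)≡13=n (all mod 26).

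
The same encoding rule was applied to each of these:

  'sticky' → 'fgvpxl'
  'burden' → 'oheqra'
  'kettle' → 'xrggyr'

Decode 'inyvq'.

valid

Compare letters: s→f is +13, t→g is +13, i→v is +13 — a constant shift. This is a Caesar cipher with shift 13.
Undoing it on inyvq: i−13=v, n−13=a, y−13=l, v−13=i, q−13=d.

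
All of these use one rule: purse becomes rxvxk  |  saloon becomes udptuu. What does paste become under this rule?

rdwyk

In purse: p→r is +2, u→x is +3, r→v is +4, s→x is +5 — the shift increases by 1 each position. Each letter shifts forward by (position + 2), i.e. 2, 3, 4, … — the shift grows by one for each successive letter.
Applying it to paste: p+2=r, a+3=d, s+4=w, t+5=y, e+6=k.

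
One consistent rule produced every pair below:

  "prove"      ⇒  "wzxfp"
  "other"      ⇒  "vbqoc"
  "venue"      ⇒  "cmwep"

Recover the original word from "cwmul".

vodka

In prove: p→w is +7, r→z is +8, o→x is +9, v→f is +10 — the shift increases by 1 each position. Letter i (0-indexed) is shifted by i+7, so successive shifts are 7, 8, 9, ….
Decoding cwmul: c−7=v, w−8=o, m−9=d, u−10=k, l−11=a.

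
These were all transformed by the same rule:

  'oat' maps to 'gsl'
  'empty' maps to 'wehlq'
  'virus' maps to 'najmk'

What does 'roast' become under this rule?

Compare letters: o→g is +18, a→s is +18, t→l is +18 — a constant shift. This is a Caesar cipher with shift 18.
For roast: r+18=j, o+18=g, a+18=s, s+18=k, t+18=l.

jgskl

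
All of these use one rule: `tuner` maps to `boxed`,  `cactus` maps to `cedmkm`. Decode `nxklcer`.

husband

The output letters match the input read backwards, each shifted +10: tuner reversed is renut. The word is reversed, then every letter is shifted forward by 10.
Reversing it on nxklcer: shift back: n−10=d, x−10=n, k−10=a, l−10=b, c−10=s, e−10=u, r−10=h → dnabsuh; then reverse → husband.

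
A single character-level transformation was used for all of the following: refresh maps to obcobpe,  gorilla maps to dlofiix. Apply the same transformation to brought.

Each letter is shifted forward by 23 in the alphabet (a Caesar shift of +23).
For brought: b+23=y, r+23=o, o+23=l, u+23=r, g+23=d, h+23=e, t+23=q.

yolrdeq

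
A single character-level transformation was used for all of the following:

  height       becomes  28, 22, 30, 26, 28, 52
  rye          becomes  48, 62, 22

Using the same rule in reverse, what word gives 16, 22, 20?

h(#8)→28 and e(#5)→22: differences scale by 2, so n = 2·pos + 12. The formula is n = 2×(alphabet index, a=1) + 12.
Reversing it on 16, 22, 20: 16→(16−12)÷2=2=b, 22→(22−12)÷2=5=e, 20→(20−12)÷2=4=d.

bed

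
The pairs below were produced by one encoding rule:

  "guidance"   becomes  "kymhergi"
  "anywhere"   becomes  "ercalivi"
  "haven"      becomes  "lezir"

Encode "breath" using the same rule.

Every letter moves 4 places later in the alphabet, wrapping around z→a.
On breath: b+4=f, r+4=v, e+4=i, a+4=e, t+4=x, h+4=l.

fviexl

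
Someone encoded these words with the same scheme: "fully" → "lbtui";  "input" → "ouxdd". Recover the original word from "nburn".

In fully: f→l is +6, u→b is +7, l→t is +8, l→u is +9 — the shift increases by 1 each position. Each letter shifts forward by (position + 6), i.e. 6, 7, 8, … — the shift grows by one for each successive letter.
Reversing it on nburn: n−6=h, b−7=u, u−8=m, r−9=i, n−10=d.

humid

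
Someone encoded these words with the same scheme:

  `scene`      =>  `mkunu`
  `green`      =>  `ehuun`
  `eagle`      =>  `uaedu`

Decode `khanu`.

crane

This is an affine cipher: with a=0,…,z=25, each position x becomes (5x+0) mod 26.
Decoding khanu: k(10)→21·(10−0)≡2=c; h(7)→21·(7−0)≡17=r; a(0)→21·(0−0)≡0=a; n(13)→21·(13−0)≡13=n; u(20)→21·(20−0)≡4=e (all mod 26).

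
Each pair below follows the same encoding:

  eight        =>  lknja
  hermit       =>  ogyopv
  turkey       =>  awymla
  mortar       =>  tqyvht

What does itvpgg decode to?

bronze

Shifts by position in eight: pos 0: e→l (+7), pos 1: i→k (+2), pos 2: g→n (+7), pos 3: h→j (+2) — repeating every 2. A repeating key of period 2 is used — shifts +7, +2 over and over.
Decoding itvpgg: i−7=b, t−2=r, v−7=o, p−2=n, g−7=z, g−2=e.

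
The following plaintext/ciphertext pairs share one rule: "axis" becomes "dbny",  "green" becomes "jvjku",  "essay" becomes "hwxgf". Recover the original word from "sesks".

panel

Each letter shifts forward by (position + 3), i.e. 3, 4, 5, … — the shift grows by one for each successive letter.
Decoding sesks: s−3=p, e−4=a, s−5=n, k−6=e, s−7=l.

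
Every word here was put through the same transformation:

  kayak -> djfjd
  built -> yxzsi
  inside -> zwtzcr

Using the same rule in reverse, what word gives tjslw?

salon

k(10)→d(3) and a(0)→j(9) fit y≡15x+9 (mod 26); the inverse of 15 mod 26 is 7. This is an affine cipher: with a=0,…,z=25, each position x becomes (15x+9) mod 26.
Decoding tjslw: t(19)→7·(19−9)≡18=s; j(9)→7·(9−9)≡0=a; s(18)→7·(18−9)≡11=l; l(11)→7·(11−9)≡14=o; w(22)→7·(22−9)≡13=n (all mod 26).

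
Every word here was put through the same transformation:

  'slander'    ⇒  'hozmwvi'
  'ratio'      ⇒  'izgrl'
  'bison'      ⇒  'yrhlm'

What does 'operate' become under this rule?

Each pair mirrors across the alphabet (s↔h, l↔o, a↔z): positions sum to 25. Each letter is replaced by its mirror in the alphabet: a↔z, b↔y, c↔x, and so on (the Atbash cipher).
On operate: o↔l, p↔k, e↔v, r↔i, a↔z, t↔g, e↔v.

lkvizgv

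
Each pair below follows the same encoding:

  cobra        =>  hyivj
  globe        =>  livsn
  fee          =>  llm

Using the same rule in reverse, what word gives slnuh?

angel

The output letters match the input read backwards, each shifted +7: cobra reversed is arboc. Two steps: reverse the string, then apply a Caesar shift of +7.
Undoing it on slnuh: shift back: s−7=l, l−7=e, n−7=g, u−7=n, h−7=a → legna; then reverse → angel.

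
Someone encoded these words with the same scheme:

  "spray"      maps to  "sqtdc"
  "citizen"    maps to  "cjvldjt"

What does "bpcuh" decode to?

board

Each letter shifts forward by its position index (0, 1, 2, …) — the shift grows by one for each successive letter.
Reversing it on bpcuh: b−0=b, p−1=o, c−2=a, u−3=r, h−4=d.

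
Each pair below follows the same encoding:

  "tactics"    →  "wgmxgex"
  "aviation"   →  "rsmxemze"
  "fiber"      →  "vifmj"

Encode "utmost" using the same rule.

Two steps: reverse the string, then apply a Caesar shift of +4.
For utmost: reverse → tsomtu; then shift: t+4=x, s+4=w, o+4=s, m+4=q, t+4=x, u+4=y.

xwsqxy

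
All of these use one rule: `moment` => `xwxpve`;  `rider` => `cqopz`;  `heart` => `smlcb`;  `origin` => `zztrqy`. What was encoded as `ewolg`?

Shifts by position in moment: pos 0: m→x (+11), pos 1: o→w (+8), pos 2: m→x (+11), pos 3: e→p (+11), pos 4: n→v (+8), pos 5: t→e (+11) — repeating every 3. It's a Vigenère-style cipher with numeric key [11,8,11]: position i shifts by key[i mod 3].
Decoding ewolg: e−11=t, w−8=o, o−11=d, l−11=a, g−8=y.

today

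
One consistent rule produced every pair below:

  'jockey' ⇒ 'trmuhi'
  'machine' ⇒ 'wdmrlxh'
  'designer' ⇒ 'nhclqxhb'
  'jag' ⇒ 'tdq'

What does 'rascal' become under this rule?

bdcmdv

Two shifts are in play — +3 for a/e/i/o/u, +10 for every other letter.
For rascal: r(cons)+10=b, a(vowel)+3=d, s(cons)+10=c, c(cons)+10=m, a(vowel)+3=d, l(cons)+10=v.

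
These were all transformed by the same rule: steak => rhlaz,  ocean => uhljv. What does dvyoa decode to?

throw

The output letters match the input read backwards, each shifted +7: steak reversed is kaets. The word is reversed, then every letter is shifted forward by 7.
Decoding dvyoa: shift back: d−7=w, v−7=o, y−7=r, o−7=h, a−7=t → worht; then reverse → throw.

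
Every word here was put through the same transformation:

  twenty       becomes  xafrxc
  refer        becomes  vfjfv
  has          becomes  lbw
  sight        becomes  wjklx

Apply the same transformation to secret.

Two shifts are in play — +1 for a/e/i/o/u, +4 for every other letter.
For secret: s(cons)+4=w, e(vowel)+1=f, c(cons)+4=g, r(cons)+4=v, e(vowel)+1=f, t(cons)+4=x.

wfgvfx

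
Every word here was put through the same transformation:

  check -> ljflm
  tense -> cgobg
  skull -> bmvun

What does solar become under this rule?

bqmjt

Shifts by position in check: pos 0: c→l (+9), pos 1: h→j (+2), pos 2: e→f (+1), pos 3: c→l (+9), pos 4: k→m (+2) — repeating every 3. A repeating key of period 3 is used — shifts +9, +2, +1 over and over.
Applying it to solar: s+9=b, o+2=q, l+1=m, a+9=j, r+2=t.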